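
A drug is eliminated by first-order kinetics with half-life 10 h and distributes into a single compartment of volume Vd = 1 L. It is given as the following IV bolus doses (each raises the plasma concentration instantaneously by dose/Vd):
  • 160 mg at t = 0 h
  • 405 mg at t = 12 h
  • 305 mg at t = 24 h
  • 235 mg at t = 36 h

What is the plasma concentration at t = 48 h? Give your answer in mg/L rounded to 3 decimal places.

199.220 mg/L

k = ln 2 / 10 = 0.06931 per h
Dose 1 (160 mg at t=0 h): 160·exp(−0.06931·48) = 5.743 mg/L
Dose 2 (405 mg at t=12 h): 405·exp(−0.06931·36) = 33.400 mg/L
Dose 3 (305 mg at t=24 h): 305·exp(−0.06931·24) = 57.787 mg/L
Dose 4 (235 mg at t=36 h): 235·exp(−0.06931·12) = 102.290 mg/L
C(48) = 5.743 + 33.400 + 57.787 + 102.290 = 199.220 mg/L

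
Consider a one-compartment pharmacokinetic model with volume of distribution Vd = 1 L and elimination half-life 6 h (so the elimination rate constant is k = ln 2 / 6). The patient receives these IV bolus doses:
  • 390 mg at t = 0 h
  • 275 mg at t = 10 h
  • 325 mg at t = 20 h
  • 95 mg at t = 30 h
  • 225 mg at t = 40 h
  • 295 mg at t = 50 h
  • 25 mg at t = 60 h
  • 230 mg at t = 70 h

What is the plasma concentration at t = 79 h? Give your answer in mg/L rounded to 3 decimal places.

k = ln 2 / 6 = 0.11552 per h
Dose 1 (390 mg at t=0 h): 390·exp(−0.11552·79) = 0.042 mg/L
Dose 2 (275 mg at t=10 h): 275·exp(−0.11552·69) = 0.095 mg/L
Dose 3 (325 mg at t=20 h): 325·exp(−0.11552·59) = 0.356 mg/L
Dose 4 (95 mg at t=30 h): 95·exp(−0.11552·49) = 0.331 mg/L
Dose 5 (225 mg at t=40 h): 225·exp(−0.11552·39) = 2.486 mg/L
Dose 6 (295 mg at t=50 h): 295·exp(−0.11552·29) = 10.348 mg/L
Dose 7 (25 mg at t=60 h): 25·exp(−0.11552·19) = 2.784 mg/L
Dose 8 (230 mg at t=70 h): 230·exp(−0.11552·9) = 81.317 mg/L
C(79) = 0.042 + 0.095 + 0.356 + 0.331 + 2.486 + 10.348 + 2.784 + 81.317 = 97.759 mg/L

97.759 mg/L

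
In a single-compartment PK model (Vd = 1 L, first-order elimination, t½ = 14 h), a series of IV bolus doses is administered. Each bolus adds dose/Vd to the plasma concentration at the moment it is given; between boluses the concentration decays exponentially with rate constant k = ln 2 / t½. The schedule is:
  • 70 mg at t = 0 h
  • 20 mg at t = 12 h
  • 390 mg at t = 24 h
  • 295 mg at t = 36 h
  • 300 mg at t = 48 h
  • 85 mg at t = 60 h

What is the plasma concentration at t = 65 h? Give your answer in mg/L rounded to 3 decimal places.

321.320 mg/L

k = ln 2 / 14 = 0.04951 per h
Dose 1 (70 mg at t=0 h): 70·exp(−0.04951·65) = 2.802 mg/L
Dose 2 (20 mg at t=12 h): 20·exp(−0.04951·53) = 1.450 mg/L
Dose 3 (390 mg at t=24 h): 390·exp(−0.04951·41) = 51.224 mg/L
Dose 4 (295 mg at t=36 h): 295·exp(−0.04951·29) = 70.188 mg/L
Dose 5 (300 mg at t=48 h): 300·exp(−0.04951·17) = 129.296 mg/L
Dose 6 (85 mg at t=60 h): 85·exp(−0.04951·5) = 66.360 mg/L
C(65) = 2.802 + 1.450 + 51.224 + 70.188 + 129.296 + 66.360 = 321.320 mg/L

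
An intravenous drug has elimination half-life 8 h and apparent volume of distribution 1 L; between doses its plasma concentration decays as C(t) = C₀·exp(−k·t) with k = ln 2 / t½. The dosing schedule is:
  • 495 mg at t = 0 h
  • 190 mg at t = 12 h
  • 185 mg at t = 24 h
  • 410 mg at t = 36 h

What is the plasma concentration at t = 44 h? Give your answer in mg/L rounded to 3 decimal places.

260.517 mg/L

k = ln 2 / 8 = 0.08664 per h
Dose 1 (495 mg at t=0 h): 495·exp(−0.08664·44) = 10.938 mg/L
Dose 2 (190 mg at t=12 h): 190·exp(−0.08664·32) = 11.875 mg/L
Dose 3 (185 mg at t=24 h): 185·exp(−0.08664·20) = 32.704 mg/L
Dose 4 (410 mg at t=36 h): 410·exp(−0.08664·8) = 205.000 mg/L
C(44) = 10.938 + 11.875 + 32.704 + 205.000 = 260.517 mg/L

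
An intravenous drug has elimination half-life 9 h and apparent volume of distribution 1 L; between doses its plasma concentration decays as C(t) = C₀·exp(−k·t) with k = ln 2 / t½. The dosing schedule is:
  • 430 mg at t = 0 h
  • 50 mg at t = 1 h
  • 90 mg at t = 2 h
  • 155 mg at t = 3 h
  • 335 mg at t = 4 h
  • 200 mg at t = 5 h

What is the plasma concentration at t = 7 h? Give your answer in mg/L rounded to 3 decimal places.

k = ln 2 / 9 = 0.07702 per h
Dose 1 (430 mg at t=0 h): 430·exp(−0.07702·7) = 250.804 mg/L
Dose 2 (50 mg at t=1 h): 50·exp(−0.07702·6) = 31.498 mg/L
Dose 3 (90 mg at t=2 h): 90·exp(−0.07702·5) = 61.236 mg/L
Dose 4 (155 mg at t=3 h): 155·exp(−0.07702·4) = 113.904 mg/L
Dose 5 (335 mg at t=4 h): 335·exp(−0.07702·3) = 265.890 mg/L
Dose 6 (200 mg at t=5 h): 200·exp(−0.07702·2) = 171.449 mg/L
C(7) = 250.804 + 31.498 + 61.236 + 113.904 + 265.890 + 171.449 = 894.780 mg/L

894.780 mg/L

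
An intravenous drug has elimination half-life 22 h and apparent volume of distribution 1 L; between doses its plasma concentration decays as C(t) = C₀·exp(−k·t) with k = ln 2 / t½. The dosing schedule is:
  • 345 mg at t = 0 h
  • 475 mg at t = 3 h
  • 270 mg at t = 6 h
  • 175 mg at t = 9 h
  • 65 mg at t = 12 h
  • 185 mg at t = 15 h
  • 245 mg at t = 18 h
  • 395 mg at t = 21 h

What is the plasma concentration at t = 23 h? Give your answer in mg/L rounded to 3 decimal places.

k = ln 2 / 22 = 0.03151 per h
Dose 1 (345 mg at t=0 h): 345·exp(−0.03151·23) = 167.150 mg/L
Dose 2 (475 mg at t=3 h): 475·exp(−0.03151·20) = 252.947 mg/L
Dose 3 (270 mg at t=6 h): 270·exp(−0.03151·17) = 158.034 mg/L
Dose 4 (175 mg at t=9 h): 175·exp(−0.03151·14) = 112.583 mg/L
Dose 5 (65 mg at t=12 h): 65·exp(−0.03151·11) = 45.962 mg/L
Dose 6 (185 mg at t=15 h): 185·exp(−0.03151·8) = 143.783 mg/L
Dose 7 (245 mg at t=18 h): 245·exp(−0.03151·5) = 209.291 mg/L
Dose 8 (395 mg at t=21 h): 395·exp(−0.03151·2) = 370.878 mg/L
C(23) = 167.150 + 252.947 + 158.034 + 112.583 + 45.962 + 143.783 + 209.291 + 370.878 = 1460.627 mg/L

1460.627 mg/L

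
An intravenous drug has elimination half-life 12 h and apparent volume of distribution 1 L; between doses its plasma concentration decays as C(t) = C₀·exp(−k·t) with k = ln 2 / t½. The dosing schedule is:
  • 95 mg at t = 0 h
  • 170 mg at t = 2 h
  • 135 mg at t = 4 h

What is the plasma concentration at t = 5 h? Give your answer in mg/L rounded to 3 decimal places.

341.545 mg/L

k = ln 2 / 12 = 0.05776 per h
Dose 1 (95 mg at t=0 h): 95·exp(−0.05776·5) = 71.170 mg/L
Dose 2 (170 mg at t=2 h): 170·exp(−0.05776·3) = 142.952 mg/L
Dose 3 (135 mg at t=4 h): 135·exp(−0.05776·1) = 127.423 mg/L
C(5) = 71.170 + 142.952 + 127.423 = 341.545 mg/L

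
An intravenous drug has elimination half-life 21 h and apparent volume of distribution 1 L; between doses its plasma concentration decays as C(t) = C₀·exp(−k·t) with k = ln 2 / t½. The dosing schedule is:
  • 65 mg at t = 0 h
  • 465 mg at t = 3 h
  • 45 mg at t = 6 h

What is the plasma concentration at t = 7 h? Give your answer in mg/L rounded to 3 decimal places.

k = ln 2 / 21 = 0.03301 per h
Dose 1 (65 mg at t=0 h): 65·exp(−0.03301·7) = 51.591 mg/L
Dose 2 (465 mg at t=3 h): 465·exp(−0.03301·4) = 407.487 mg/L
Dose 3 (45 mg at t=6 h): 45·exp(−0.03301·1) = 43.539 mg/L
C(7) = 51.591 + 407.487 + 43.539 = 502.617 mg/L

502.617 mg/L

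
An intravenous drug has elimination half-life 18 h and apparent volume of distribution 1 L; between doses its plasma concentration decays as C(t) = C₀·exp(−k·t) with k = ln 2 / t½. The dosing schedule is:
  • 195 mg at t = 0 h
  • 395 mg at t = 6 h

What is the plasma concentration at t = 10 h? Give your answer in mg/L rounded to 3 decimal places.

k = ln 2 / 18 = 0.03851 per h
Dose 1 (195 mg at t=0 h): 195·exp(−0.03851·10) = 132.677 mg/L
Dose 2 (395 mg at t=6 h): 395·exp(−0.03851·4) = 338.611 mg/L
C(10) = 132.677 + 338.611 = 471.288 mg/L

471.288 mg/L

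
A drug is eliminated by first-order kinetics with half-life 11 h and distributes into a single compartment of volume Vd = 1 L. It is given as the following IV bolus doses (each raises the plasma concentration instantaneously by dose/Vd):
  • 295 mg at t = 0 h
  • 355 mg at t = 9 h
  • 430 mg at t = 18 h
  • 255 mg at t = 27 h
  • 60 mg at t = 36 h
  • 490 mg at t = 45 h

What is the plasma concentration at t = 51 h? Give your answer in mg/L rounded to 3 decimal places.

506.033 mg/L

k = ln 2 / 11 = 0.06301 per h
Dose 1 (295 mg at t=0 h): 295·exp(−0.06301·51) = 11.861 mg/L
Dose 2 (355 mg at t=9 h): 355·exp(−0.06301·42) = 25.168 mg/L
Dose 3 (430 mg at t=18 h): 430·exp(−0.06301·33) = 53.750 mg/L
Dose 4 (255 mg at t=27 h): 255·exp(−0.06301·24) = 56.201 mg/L
Dose 5 (60 mg at t=36 h): 60·exp(−0.06301·15) = 23.316 mg/L
Dose 6 (490 mg at t=45 h): 490·exp(−0.06301·6) = 335.736 mg/L
C(51) = 11.861 + 25.168 + 53.750 + 56.201 + 23.316 + 335.736 = 506.033 mg/L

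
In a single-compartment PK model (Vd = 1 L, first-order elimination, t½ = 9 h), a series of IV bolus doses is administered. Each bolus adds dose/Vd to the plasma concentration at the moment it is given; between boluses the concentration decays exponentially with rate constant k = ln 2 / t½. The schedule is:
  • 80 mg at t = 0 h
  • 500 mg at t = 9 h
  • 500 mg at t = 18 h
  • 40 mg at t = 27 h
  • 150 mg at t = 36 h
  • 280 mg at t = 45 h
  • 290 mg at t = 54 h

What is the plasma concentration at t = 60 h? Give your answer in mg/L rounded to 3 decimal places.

k = ln 2 / 9 = 0.07702 per h
Dose 1 (80 mg at t=0 h): 80·exp(−0.07702·60) = 0.787 mg/L
Dose 2 (500 mg at t=9 h): 500·exp(−0.07702·51) = 9.843 mg/L
Dose 3 (500 mg at t=18 h): 500·exp(−0.07702·42) = 19.686 mg/L
Dose 4 (40 mg at t=27 h): 40·exp(−0.07702·33) = 3.150 mg/L
Dose 5 (150 mg at t=36 h): 150·exp(−0.07702·24) = 23.624 mg/L
Dose 6 (280 mg at t=45 h): 280·exp(−0.07702·15) = 88.194 mg/L
Dose 7 (290 mg at t=54 h): 290·exp(−0.07702·6) = 182.689 mg/L
C(60) = 0.787 + 9.843 + 19.686 + 3.150 + 23.624 + 88.194 + 182.689 = 327.973 mg/L

327.973 mg/L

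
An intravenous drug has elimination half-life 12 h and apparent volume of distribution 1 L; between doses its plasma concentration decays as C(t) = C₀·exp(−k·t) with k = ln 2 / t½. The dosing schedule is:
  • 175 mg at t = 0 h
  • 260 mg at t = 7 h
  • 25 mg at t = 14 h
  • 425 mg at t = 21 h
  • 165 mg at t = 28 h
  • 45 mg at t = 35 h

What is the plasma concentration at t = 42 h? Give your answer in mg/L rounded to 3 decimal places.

284.747 mg/L

k = ln 2 / 12 = 0.05776 per h
Dose 1 (175 mg at t=0 h): 175·exp(−0.05776·42) = 15.468 mg/L
Dose 2 (260 mg at t=7 h): 260·exp(−0.05776·35) = 34.433 mg/L
Dose 3 (25 mg at t=14 h): 25·exp(−0.05776·28) = 4.961 mg/L
Dose 4 (425 mg at t=21 h): 425·exp(−0.05776·21) = 126.353 mg/L
Dose 5 (165 mg at t=28 h): 165·exp(−0.05776·14) = 73.499 mg/L
Dose 6 (45 mg at t=35 h): 45·exp(−0.05776·7) = 30.034 mg/L
C(42) = 15.468 + 34.433 + 4.961 + 126.353 + 73.499 + 30.034 = 284.747 mg/L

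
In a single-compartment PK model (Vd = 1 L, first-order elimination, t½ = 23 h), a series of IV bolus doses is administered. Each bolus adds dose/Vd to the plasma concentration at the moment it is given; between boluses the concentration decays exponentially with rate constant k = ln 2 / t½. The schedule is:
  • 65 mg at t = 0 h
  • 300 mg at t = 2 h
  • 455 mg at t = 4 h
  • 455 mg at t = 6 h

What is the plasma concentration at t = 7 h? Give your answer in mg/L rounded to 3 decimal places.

k = ln 2 / 23 = 0.03014 per h
Dose 1 (65 mg at t=0 h): 65·exp(−0.03014·7) = 52.638 mg/L
Dose 2 (300 mg at t=2 h): 300·exp(−0.03014·5) = 258.036 mg/L
Dose 3 (455 mg at t=4 h): 455·exp(−0.03014·3) = 415.668 mg/L
Dose 4 (455 mg at t=6 h): 455·exp(−0.03014·1) = 441.492 mg/L
C(7) = 52.638 + 258.036 + 415.668 + 441.492 = 1167.834 mg/L

1167.834 mg/L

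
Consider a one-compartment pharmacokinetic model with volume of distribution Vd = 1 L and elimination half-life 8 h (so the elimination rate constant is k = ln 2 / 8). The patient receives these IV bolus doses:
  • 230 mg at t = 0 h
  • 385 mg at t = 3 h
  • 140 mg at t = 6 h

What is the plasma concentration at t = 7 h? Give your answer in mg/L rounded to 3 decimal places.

526.025 mg/L

k = ln 2 / 8 = 0.08664 per h
Dose 1 (230 mg at t=0 h): 230·exp(−0.08664·7) = 125.408 mg/L
Dose 2 (385 mg at t=3 h): 385·exp(−0.08664·4) = 272.236 mg/L
Dose 3 (140 mg at t=6 h): 140·exp(−0.08664·1) = 128.381 mg/L
C(7) = 125.408 + 272.236 + 128.381 = 526.025 mg/L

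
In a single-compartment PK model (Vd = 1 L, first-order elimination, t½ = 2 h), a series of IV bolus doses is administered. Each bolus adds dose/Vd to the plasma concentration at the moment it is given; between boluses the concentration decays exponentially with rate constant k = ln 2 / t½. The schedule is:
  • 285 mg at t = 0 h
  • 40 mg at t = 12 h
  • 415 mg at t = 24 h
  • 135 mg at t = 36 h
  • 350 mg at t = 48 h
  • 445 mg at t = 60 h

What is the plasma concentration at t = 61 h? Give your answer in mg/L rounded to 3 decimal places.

318.554 mg/L

k = ln 2 / 2 = 0.34657 per h
Dose 1 (285 mg at t=0 h): 285·exp(−0.34657·61) = 0.000 mg/L
Dose 2 (40 mg at t=12 h): 40·exp(−0.34657·49) = 0.000 mg/L
Dose 3 (415 mg at t=24 h): 415·exp(−0.34657·37) = 0.001 mg/L
Dose 4 (135 mg at t=36 h): 135·exp(−0.34657·25) = 0.023 mg/L
Dose 5 (350 mg at t=48 h): 350·exp(−0.34657·13) = 3.867 mg/L
Dose 6 (445 mg at t=60 h): 445·exp(−0.34657·1) = 314.663 mg/L
C(61) = 0.000 + 0.000 + 0.001 + 0.023 + 3.867 + 314.663 = 318.554 mg/L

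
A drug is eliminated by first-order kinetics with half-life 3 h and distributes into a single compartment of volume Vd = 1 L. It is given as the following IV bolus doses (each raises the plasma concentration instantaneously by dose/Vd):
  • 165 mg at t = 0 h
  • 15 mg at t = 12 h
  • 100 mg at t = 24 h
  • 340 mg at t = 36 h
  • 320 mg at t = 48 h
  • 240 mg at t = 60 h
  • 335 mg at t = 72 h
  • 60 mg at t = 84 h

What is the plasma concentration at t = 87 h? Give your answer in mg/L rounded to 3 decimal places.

40.979 mg/L

k = ln 2 / 3 = 0.23105 per h
Dose 1 (165 mg at t=0 h): 165·exp(−0.23105·87) = 0.000 mg/L
Dose 2 (15 mg at t=12 h): 15·exp(−0.23105·75) = 0.000 mg/L
Dose 3 (100 mg at t=24 h): 100·exp(−0.23105·63) = 0.000 mg/L
Dose 4 (340 mg at t=36 h): 340·exp(−0.23105·51) = 0.003 mg/L
Dose 5 (320 mg at t=48 h): 320·exp(−0.23105·39) = 0.039 mg/L
Dose 6 (240 mg at t=60 h): 240·exp(−0.23105·27) = 0.469 mg/L
Dose 7 (335 mg at t=72 h): 335·exp(−0.23105·15) = 10.469 mg/L
Dose 8 (60 mg at t=84 h): 60·exp(−0.23105·3) = 30.000 mg/L
C(87) = 0.000 + 0.000 + 0.000 + 0.003 + 0.039 + 0.469 + 10.469 + 30.000 = 40.979 mg/L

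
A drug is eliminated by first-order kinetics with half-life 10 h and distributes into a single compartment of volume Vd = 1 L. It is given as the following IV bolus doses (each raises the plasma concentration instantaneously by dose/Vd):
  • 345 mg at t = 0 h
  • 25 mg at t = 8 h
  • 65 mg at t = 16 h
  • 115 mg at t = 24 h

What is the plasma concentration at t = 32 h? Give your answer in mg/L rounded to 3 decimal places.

129.771 mg/L

k = ln 2 / 10 = 0.06931 per h
Dose 1 (345 mg at t=0 h): 345·exp(−0.06931·32) = 37.542 mg/L
Dose 2 (25 mg at t=8 h): 25·exp(−0.06931·24) = 4.737 mg/L
Dose 3 (65 mg at t=16 h): 65·exp(−0.06931·16) = 21.442 mg/L
Dose 4 (115 mg at t=24 h): 115·exp(−0.06931·8) = 66.050 mg/L
C(32) = 37.542 + 4.737 + 21.442 + 66.050 = 129.771 mg/L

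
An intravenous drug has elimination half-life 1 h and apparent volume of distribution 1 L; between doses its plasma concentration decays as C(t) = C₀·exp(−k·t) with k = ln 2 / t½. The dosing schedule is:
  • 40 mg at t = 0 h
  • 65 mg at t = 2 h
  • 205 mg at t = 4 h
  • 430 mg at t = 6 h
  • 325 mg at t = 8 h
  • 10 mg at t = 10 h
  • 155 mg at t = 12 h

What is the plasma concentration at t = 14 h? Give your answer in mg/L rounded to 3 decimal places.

k = ln 2 / 1 = 0.69315 per h
Dose 1 (40 mg at t=0 h): 40·exp(−0.69315·14) = 0.002 mg/L
Dose 2 (65 mg at t=2 h): 65·exp(−0.69315·12) = 0.016 mg/L
Dose 3 (205 mg at t=4 h): 205·exp(−0.69315·10) = 0.200 mg/L
Dose 4 (430 mg at t=6 h): 430·exp(−0.69315·8) = 1.680 mg/L
Dose 5 (325 mg at t=8 h): 325·exp(−0.69315·6) = 5.078 mg/L
Dose 6 (10 mg at t=10 h): 10·exp(−0.69315·4) = 0.625 mg/L
Dose 7 (155 mg at t=12 h): 155·exp(−0.69315·2) = 38.750 mg/L
C(14) = 0.002 + 0.016 + 0.200 + 1.680 + 5.078 + 0.625 + 38.750 = 46.351 mg/L

46.351 mg/L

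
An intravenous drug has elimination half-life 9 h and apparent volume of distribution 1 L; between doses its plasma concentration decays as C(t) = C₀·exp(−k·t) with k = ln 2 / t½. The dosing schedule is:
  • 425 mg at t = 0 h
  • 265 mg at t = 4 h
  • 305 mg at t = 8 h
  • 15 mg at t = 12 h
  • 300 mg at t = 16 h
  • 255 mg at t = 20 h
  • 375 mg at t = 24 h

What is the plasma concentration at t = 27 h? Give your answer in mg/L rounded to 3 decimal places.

748.481 mg/L

k = ln 2 / 9 = 0.07702 per h
Dose 1 (425 mg at t=0 h): 425·exp(−0.07702·27) = 53.125 mg/L
Dose 2 (265 mg at t=4 h): 265·exp(−0.07702·23) = 45.076 mg/L
Dose 3 (305 mg at t=8 h): 305·exp(−0.07702·19) = 70.598 mg/L
Dose 4 (15 mg at t=12 h): 15·exp(−0.07702·15) = 4.725 mg/L
Dose 5 (300 mg at t=16 h): 300·exp(−0.07702·11) = 128.587 mg/L
Dose 6 (255 mg at t=20 h): 255·exp(−0.07702·7) = 148.732 mg/L
Dose 7 (375 mg at t=24 h): 375·exp(−0.07702·3) = 297.638 mg/L
C(27) = 53.125 + 45.076 + 70.598 + 4.725 + 128.587 + 148.732 + 297.638 = 748.481 mg/L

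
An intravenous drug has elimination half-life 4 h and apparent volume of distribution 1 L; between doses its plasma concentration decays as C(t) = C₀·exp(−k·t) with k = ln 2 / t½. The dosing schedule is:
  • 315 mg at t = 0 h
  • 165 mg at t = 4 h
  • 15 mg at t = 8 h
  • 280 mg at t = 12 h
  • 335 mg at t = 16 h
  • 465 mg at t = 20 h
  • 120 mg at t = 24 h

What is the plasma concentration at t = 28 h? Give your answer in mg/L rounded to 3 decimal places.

k = ln 2 / 4 = 0.17329 per h
Dose 1 (315 mg at t=0 h): 315·exp(−0.17329·28) = 2.461 mg/L
Dose 2 (165 mg at t=4 h): 165·exp(−0.17329·24) = 2.578 mg/L
Dose 3 (15 mg at t=8 h): 15·exp(−0.17329·20) = 0.469 mg/L
Dose 4 (280 mg at t=12 h): 280·exp(−0.17329·16) = 17.500 mg/L
Dose 5 (335 mg at t=16 h): 335·exp(−0.17329·12) = 41.875 mg/L
Dose 6 (465 mg at t=20 h): 465·exp(−0.17329·8) = 116.250 mg/L
Dose 7 (120 mg at t=24 h): 120·exp(−0.17329·4) = 60.000 mg/L
C(28) = 2.461 + 2.578 + 0.469 + 17.500 + 41.875 + 116.250 + 60.000 = 241.133 mg/L

241.133 mg/L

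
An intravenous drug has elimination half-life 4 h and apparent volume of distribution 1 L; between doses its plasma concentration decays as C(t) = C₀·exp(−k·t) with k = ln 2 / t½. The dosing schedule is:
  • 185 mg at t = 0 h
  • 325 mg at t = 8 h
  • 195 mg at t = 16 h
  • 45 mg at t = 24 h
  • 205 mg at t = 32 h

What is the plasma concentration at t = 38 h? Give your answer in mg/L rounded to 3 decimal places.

k = ln 2 / 4 = 0.17329 per h
Dose 1 (185 mg at t=0 h): 185·exp(−0.17329·38) = 0.255 mg/L
Dose 2 (325 mg at t=8 h): 325·exp(−0.17329·30) = 1.795 mg/L
Dose 3 (195 mg at t=16 h): 195·exp(−0.17329·22) = 4.309 mg/L
Dose 4 (45 mg at t=24 h): 45·exp(−0.17329·14) = 3.977 mg/L
Dose 5 (205 mg at t=32 h): 205·exp(−0.17329·6) = 72.478 mg/L
C(38) = 0.255 + 1.795 + 4.309 + 3.977 + 72.478 = 82.816 mg/L

82.816 mg/L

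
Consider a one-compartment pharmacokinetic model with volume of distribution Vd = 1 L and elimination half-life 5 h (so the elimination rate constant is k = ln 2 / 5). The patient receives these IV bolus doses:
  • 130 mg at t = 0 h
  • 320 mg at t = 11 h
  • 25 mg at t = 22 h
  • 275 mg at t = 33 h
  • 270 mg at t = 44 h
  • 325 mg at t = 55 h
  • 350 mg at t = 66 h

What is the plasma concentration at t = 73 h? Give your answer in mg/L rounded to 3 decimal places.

165.434 mg/L

k = ln 2 / 5 = 0.13863 per h
Dose 1 (130 mg at t=0 h): 130·exp(−0.13863·73) = 0.005 mg/L
Dose 2 (320 mg at t=11 h): 320·exp(−0.13863·62) = 0.059 mg/L
Dose 3 (25 mg at t=22 h): 25·exp(−0.13863·51) = 0.021 mg/L
Dose 4 (275 mg at t=33 h): 275·exp(−0.13863·40) = 1.074 mg/L
Dose 5 (270 mg at t=44 h): 270·exp(−0.13863·29) = 4.846 mg/L
Dose 6 (325 mg at t=55 h): 325·exp(−0.13863·18) = 26.803 mg/L
Dose 7 (350 mg at t=66 h): 350·exp(−0.13863·7) = 132.625 mg/L
C(73) = 0.005 + 0.059 + 0.021 + 1.074 + 4.846 + 26.803 + 132.625 = 165.434 mg/L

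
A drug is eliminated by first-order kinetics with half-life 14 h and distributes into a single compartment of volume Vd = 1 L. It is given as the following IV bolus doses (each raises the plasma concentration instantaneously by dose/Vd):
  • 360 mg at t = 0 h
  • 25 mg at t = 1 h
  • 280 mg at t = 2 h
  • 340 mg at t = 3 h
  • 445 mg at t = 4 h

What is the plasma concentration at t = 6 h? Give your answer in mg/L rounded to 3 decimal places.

k = ln 2 / 14 = 0.04951 per h
Dose 1 (360 mg at t=0 h): 360·exp(−0.04951·6) = 267.479 mg/L
Dose 2 (25 mg at t=1 h): 25·exp(−0.04951·5) = 19.518 mg/L
Dose 3 (280 mg at t=2 h): 280·exp(−0.04951·4) = 229.694 mg/L
Dose 4 (340 mg at t=3 h): 340·exp(−0.04951·3) = 293.071 mg/L
Dose 5 (445 mg at t=4 h): 445·exp(−0.04951·2) = 403.047 mg/L
C(6) = 267.479 + 19.518 + 229.694 + 293.071 + 403.047 = 1212.808 mg/L

1212.808 mg/L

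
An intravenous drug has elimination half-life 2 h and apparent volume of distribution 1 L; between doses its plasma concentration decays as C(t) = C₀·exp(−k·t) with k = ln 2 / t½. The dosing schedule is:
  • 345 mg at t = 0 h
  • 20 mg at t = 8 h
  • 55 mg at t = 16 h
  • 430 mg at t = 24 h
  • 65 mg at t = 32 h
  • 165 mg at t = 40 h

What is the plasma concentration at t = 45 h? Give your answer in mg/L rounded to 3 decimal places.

30.186 mg/L

k = ln 2 / 2 = 0.34657 per h
Dose 1 (345 mg at t=0 h): 345·exp(−0.34657·45) = 0.000 mg/L
Dose 2 (20 mg at t=8 h): 20·exp(−0.34657·37) = 0.000 mg/L
Dose 3 (55 mg at t=16 h): 55·exp(−0.34657·29) = 0.002 mg/L
Dose 4 (430 mg at t=24 h): 430·exp(−0.34657·21) = 0.297 mg/L
Dose 5 (65 mg at t=32 h): 65·exp(−0.34657·13) = 0.718 mg/L
Dose 6 (165 mg at t=40 h): 165·exp(−0.34657·5) = 29.168 mg/L
C(45) = 0.000 + 0.000 + 0.002 + 0.297 + 0.718 + 29.168 = 30.186 mg/L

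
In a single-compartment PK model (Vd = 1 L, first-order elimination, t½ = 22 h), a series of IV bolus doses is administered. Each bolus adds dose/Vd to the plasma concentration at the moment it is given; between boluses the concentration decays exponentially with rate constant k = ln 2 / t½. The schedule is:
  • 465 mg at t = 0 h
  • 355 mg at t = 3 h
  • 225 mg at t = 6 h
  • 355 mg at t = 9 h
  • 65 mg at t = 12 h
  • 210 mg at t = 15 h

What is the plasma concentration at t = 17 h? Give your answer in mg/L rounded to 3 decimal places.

1188.260 mg/L

k = ln 2 / 22 = 0.03151 per h
Dose 1 (465 mg at t=0 h): 465·exp(−0.03151·17) = 272.169 mg/L
Dose 2 (355 mg at t=3 h): 355·exp(−0.03151·14) = 228.383 mg/L
Dose 3 (225 mg at t=6 h): 225·exp(−0.03151·11) = 159.099 mg/L
Dose 4 (355 mg at t=9 h): 355·exp(−0.03151·8) = 275.907 mg/L
Dose 5 (65 mg at t=12 h): 65·exp(−0.03151·5) = 55.526 mg/L
Dose 6 (210 mg at t=15 h): 210·exp(−0.03151·2) = 197.175 mg/L
C(17) = 272.169 + 228.383 + 159.099 + 275.907 + 55.526 + 197.175 = 1188.260 mg/L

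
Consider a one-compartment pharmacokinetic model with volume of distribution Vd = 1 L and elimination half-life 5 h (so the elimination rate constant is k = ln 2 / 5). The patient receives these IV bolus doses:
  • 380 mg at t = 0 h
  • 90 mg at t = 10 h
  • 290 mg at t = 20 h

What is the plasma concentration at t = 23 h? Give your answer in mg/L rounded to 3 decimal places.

k = ln 2 / 5 = 0.13863 per h
Dose 1 (380 mg at t=0 h): 380·exp(−0.13863·23) = 15.669 mg/L
Dose 2 (90 mg at t=10 h): 90·exp(−0.13863·13) = 14.844 mg/L
Dose 3 (290 mg at t=20 h): 290·exp(−0.13863·3) = 191.329 mg/L
C(23) = 15.669 + 14.844 + 191.329 = 221.842 mg/L

221.842 mg/L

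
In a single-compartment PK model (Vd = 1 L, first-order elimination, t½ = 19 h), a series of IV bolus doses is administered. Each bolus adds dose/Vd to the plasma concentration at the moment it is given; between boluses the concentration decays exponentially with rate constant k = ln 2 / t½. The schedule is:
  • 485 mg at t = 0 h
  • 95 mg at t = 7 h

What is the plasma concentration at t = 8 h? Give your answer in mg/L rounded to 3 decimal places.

453.833 mg/L

k = ln 2 / 19 = 0.03648 per h
Dose 1 (485 mg at t=0 h): 485·exp(−0.03648·8) = 362.237 mg/L
Dose 2 (95 mg at t=7 h): 95·exp(−0.03648·1) = 91.597 mg/L
C(8) = 362.237 + 91.597 = 453.833 mg/L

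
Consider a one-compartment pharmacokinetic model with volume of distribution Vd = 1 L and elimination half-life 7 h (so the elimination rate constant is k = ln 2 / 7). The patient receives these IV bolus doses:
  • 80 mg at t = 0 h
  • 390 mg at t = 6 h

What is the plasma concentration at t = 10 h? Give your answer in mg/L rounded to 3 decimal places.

k = ln 2 / 7 = 0.09902 per h
Dose 1 (80 mg at t=0 h): 80·exp(−0.09902·10) = 29.720 mg/L
Dose 2 (390 mg at t=6 h): 390·exp(−0.09902·4) = 262.451 mg/L
C(10) = 29.720 + 262.451 = 292.170 mg/L

292.170 mg/L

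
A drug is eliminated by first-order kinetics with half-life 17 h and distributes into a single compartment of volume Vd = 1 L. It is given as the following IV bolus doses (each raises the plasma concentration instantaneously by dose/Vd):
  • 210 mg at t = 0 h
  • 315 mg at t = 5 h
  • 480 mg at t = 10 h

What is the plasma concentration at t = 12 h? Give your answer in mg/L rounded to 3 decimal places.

k = ln 2 / 17 = 0.04077 per h
Dose 1 (210 mg at t=0 h): 210·exp(−0.04077·12) = 128.744 mg/L
Dose 2 (315 mg at t=5 h): 315·exp(−0.04077·7) = 236.787 mg/L
Dose 3 (480 mg at t=10 h): 480·exp(−0.04077·2) = 442.411 mg/L
C(12) = 128.744 + 236.787 + 442.411 = 807.942 mg/L

807.942 mg/L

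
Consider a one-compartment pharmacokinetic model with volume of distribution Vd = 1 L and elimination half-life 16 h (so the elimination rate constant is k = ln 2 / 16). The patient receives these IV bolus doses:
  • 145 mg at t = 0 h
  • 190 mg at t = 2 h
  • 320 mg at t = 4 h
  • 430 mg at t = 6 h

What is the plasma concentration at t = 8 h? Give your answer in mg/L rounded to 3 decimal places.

k = ln 2 / 16 = 0.04332 per h
Dose 1 (145 mg at t=0 h): 145·exp(−0.04332·8) = 102.530 mg/L
Dose 2 (190 mg at t=2 h): 190·exp(−0.04332·6) = 146.510 mg/L
Dose 3 (320 mg at t=4 h): 320·exp(−0.04332·4) = 269.087 mg/L
Dose 4 (430 mg at t=6 h): 430·exp(−0.04332·2) = 394.312 mg/L
C(8) = 102.530 + 146.510 + 269.087 + 394.312 = 912.439 mg/L

912.439 mg/L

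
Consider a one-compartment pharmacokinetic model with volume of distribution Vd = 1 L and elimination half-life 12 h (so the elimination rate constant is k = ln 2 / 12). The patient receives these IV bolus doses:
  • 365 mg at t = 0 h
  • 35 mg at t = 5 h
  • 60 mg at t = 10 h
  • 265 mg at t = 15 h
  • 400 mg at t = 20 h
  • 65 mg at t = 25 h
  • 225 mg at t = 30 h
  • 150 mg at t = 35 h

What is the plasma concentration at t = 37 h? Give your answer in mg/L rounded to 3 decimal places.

601.688 mg/L

k = ln 2 / 12 = 0.05776 per h
Dose 1 (365 mg at t=0 h): 365·exp(−0.05776·37) = 43.064 mg/L
Dose 2 (35 mg at t=5 h): 35·exp(−0.05776·32) = 5.512 mg/L
Dose 3 (60 mg at t=10 h): 60·exp(−0.05776·27) = 12.613 mg/L
Dose 4 (265 mg at t=15 h): 265·exp(−0.05776·22) = 74.363 mg/L
Dose 5 (400 mg at t=20 h): 400·exp(−0.05776·17) = 149.831 mg/L
Dose 6 (65 mg at t=25 h): 65·exp(−0.05776·12) = 32.500 mg/L
Dose 7 (225 mg at t=30 h): 225·exp(−0.05776·7) = 150.169 mg/L
Dose 8 (150 mg at t=35 h): 150·exp(−0.05776·2) = 133.635 mg/L
C(37) = 43.064 + 5.512 + 12.613 + 74.363 + 149.831 + 32.500 + 150.169 + 133.635 = 601.688 mg/L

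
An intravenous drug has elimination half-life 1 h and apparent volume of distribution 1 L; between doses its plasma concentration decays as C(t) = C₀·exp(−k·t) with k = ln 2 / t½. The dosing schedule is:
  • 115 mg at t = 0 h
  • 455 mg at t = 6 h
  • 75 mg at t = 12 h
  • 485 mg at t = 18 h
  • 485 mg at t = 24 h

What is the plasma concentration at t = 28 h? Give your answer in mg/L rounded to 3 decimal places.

30.787 mg/L

k = ln 2 / 1 = 0.69315 per h
Dose 1 (115 mg at t=0 h): 115·exp(−0.69315·28) = 0.000 mg/L
Dose 2 (455 mg at t=6 h): 455·exp(−0.69315·22) = 0.000 mg/L
Dose 3 (75 mg at t=12 h): 75·exp(−0.69315·16) = 0.001 mg/L
Dose 4 (485 mg at t=18 h): 485·exp(−0.69315·10) = 0.474 mg/L
Dose 5 (485 mg at t=24 h): 485·exp(−0.69315·4) = 30.312 mg/L
C(28) = 0.000 + 0.000 + 0.001 + 0.474 + 30.312 = 30.787 mg/L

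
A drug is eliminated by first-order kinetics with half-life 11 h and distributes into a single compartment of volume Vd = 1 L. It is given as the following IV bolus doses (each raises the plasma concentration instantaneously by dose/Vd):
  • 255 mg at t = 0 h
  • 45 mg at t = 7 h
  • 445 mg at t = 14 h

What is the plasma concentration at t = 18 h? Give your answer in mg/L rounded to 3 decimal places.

k = ln 2 / 11 = 0.06301 per h
Dose 1 (255 mg at t=0 h): 255·exp(−0.06301·18) = 82.025 mg/L
Dose 2 (45 mg at t=7 h): 45·exp(−0.06301·11) = 22.500 mg/L
Dose 3 (445 mg at t=14 h): 445·exp(−0.06301·4) = 345.855 mg/L
C(18) = 82.025 + 22.500 + 345.855 = 450.380 mg/L

450.380 mg/L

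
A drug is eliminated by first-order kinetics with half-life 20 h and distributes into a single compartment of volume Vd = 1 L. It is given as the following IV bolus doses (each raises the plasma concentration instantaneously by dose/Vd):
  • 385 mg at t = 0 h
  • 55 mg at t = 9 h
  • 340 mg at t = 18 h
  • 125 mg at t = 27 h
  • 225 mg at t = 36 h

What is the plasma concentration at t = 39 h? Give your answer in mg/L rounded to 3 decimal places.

568.549 mg/L

k = ln 2 / 20 = 0.03466 per h
Dose 1 (385 mg at t=0 h): 385·exp(−0.03466·39) = 99.644 mg/L
Dose 2 (55 mg at t=9 h): 55·exp(−0.03466·30) = 19.445 mg/L
Dose 3 (340 mg at t=18 h): 340·exp(−0.03466·21) = 164.209 mg/L
Dose 4 (125 mg at t=27 h): 125·exp(−0.03466·12) = 82.469 mg/L
Dose 5 (225 mg at t=36 h): 225·exp(−0.03466·3) = 202.781 mg/L
C(39) = 99.644 + 19.445 + 164.209 + 82.469 + 202.781 = 568.549 mg/L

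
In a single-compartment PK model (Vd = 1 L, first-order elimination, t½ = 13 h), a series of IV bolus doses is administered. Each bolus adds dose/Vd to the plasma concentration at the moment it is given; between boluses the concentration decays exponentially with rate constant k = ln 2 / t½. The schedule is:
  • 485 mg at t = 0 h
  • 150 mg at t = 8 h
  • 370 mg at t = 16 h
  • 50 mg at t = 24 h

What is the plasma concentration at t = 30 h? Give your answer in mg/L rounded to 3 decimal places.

k = ln 2 / 13 = 0.05332 per h
Dose 1 (485 mg at t=0 h): 485·exp(−0.05332·30) = 97.962 mg/L
Dose 2 (150 mg at t=8 h): 150·exp(−0.05332·22) = 46.415 mg/L
Dose 3 (370 mg at t=16 h): 370·exp(−0.05332·14) = 175.394 mg/L
Dose 4 (50 mg at t=24 h): 50·exp(−0.05332·6) = 36.311 mg/L
C(30) = 97.962 + 46.415 + 175.394 + 36.311 = 356.082 mg/L

356.082 mg/L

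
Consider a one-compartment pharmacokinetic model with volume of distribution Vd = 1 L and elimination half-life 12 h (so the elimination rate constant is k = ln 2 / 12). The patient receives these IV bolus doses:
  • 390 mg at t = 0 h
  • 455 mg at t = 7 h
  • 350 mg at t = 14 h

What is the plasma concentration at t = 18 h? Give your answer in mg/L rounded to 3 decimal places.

656.709 mg/L

k = ln 2 / 12 = 0.05776 per h
Dose 1 (390 mg at t=0 h): 390·exp(−0.05776·18) = 137.886 mg/L
Dose 2 (455 mg at t=7 h): 455·exp(−0.05776·11) = 241.028 mg/L
Dose 3 (350 mg at t=14 h): 350·exp(−0.05776·4) = 277.795 mg/L
C(18) = 137.886 + 241.028 + 277.795 = 656.709 mg/L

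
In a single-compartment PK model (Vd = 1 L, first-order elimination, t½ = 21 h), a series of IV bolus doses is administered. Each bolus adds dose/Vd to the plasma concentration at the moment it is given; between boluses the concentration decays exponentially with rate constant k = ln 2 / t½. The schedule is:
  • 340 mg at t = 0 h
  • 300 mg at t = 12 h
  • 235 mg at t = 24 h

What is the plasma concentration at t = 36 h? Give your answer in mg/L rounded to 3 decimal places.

397.618 mg/L

k = ln 2 / 21 = 0.03301 per h
Dose 1 (340 mg at t=0 h): 340·exp(−0.03301·36) = 103.616 mg/L
Dose 2 (300 mg at t=12 h): 300·exp(−0.03301·24) = 135.859 mg/L
Dose 3 (235 mg at t=24 h): 235·exp(−0.03301·12) = 158.143 mg/L
C(36) = 103.616 + 135.859 + 158.143 = 397.618 mg/L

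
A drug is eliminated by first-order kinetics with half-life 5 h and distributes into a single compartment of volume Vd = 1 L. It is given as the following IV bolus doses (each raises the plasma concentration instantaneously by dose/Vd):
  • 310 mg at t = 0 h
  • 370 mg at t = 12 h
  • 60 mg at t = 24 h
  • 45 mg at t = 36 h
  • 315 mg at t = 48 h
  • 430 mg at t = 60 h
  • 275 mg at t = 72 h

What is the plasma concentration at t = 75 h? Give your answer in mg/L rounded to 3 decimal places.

k = ln 2 / 5 = 0.13863 per h
Dose 1 (310 mg at t=0 h): 310·exp(−0.13863·75) = 0.009 mg/L
Dose 2 (370 mg at t=12 h): 370·exp(−0.13863·63) = 0.060 mg/L
Dose 3 (60 mg at t=24 h): 60·exp(−0.13863·51) = 0.051 mg/L
Dose 4 (45 mg at t=36 h): 45·exp(−0.13863·39) = 0.202 mg/L
Dose 5 (315 mg at t=48 h): 315·exp(−0.13863·27) = 7.460 mg/L
Dose 6 (430 mg at t=60 h): 430·exp(−0.13863·15) = 53.750 mg/L
Dose 7 (275 mg at t=72 h): 275·exp(−0.13863·3) = 181.432 mg/L
C(75) = 0.009 + 0.060 + 0.051 + 0.202 + 7.460 + 53.750 + 181.432 = 242.964 mg/L

242.964 mg/L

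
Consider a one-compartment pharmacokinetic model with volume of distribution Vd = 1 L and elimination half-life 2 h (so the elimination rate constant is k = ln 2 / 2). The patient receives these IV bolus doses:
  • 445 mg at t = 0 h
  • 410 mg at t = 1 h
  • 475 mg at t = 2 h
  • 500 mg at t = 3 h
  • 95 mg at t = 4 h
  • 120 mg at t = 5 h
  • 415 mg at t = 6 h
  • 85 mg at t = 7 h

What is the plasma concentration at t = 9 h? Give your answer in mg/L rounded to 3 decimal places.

k = ln 2 / 2 = 0.34657 per h
Dose 1 (445 mg at t=0 h): 445·exp(−0.34657·9) = 19.666 mg/L
Dose 2 (410 mg at t=1 h): 410·exp(−0.34657·8) = 25.625 mg/L
Dose 3 (475 mg at t=2 h): 475·exp(−0.34657·7) = 41.984 mg/L
Dose 4 (500 mg at t=3 h): 500·exp(−0.34657·6) = 62.500 mg/L
Dose 5 (95 mg at t=4 h): 95·exp(−0.34657·5) = 16.794 mg/L
Dose 6 (120 mg at t=5 h): 120·exp(−0.34657·4) = 30.000 mg/L
Dose 7 (415 mg at t=6 h): 415·exp(−0.34657·3) = 146.725 mg/L
Dose 8 (85 mg at t=7 h): 85·exp(−0.34657·2) = 42.500 mg/L
C(9) = 19.666 + 25.625 + 41.984 + 62.500 + 16.794 + 30.000 + 146.725 + 42.500 = 385.794 mg/L

385.794 mg/L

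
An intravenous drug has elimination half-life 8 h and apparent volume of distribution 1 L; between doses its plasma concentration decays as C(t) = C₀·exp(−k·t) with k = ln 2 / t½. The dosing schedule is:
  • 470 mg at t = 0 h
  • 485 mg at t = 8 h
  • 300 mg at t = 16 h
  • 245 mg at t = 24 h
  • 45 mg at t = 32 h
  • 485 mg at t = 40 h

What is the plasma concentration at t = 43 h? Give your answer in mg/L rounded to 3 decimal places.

k = ln 2 / 8 = 0.08664 per h
Dose 1 (470 mg at t=0 h): 470·exp(−0.08664·43) = 11.326 mg/L
Dose 2 (485 mg at t=8 h): 485·exp(−0.08664·35) = 23.374 mg/L
Dose 3 (300 mg at t=16 h): 300·exp(−0.08664·27) = 28.916 mg/L
Dose 4 (245 mg at t=24 h): 245·exp(−0.08664·19) = 47.230 mg/L
Dose 5 (45 mg at t=32 h): 45·exp(−0.08664·11) = 17.350 mg/L
Dose 6 (485 mg at t=40 h): 485·exp(−0.08664·3) = 373.986 mg/L
C(43) = 11.326 + 23.374 + 28.916 + 47.230 + 17.350 + 373.986 = 502.182 mg/L

502.182 mg/L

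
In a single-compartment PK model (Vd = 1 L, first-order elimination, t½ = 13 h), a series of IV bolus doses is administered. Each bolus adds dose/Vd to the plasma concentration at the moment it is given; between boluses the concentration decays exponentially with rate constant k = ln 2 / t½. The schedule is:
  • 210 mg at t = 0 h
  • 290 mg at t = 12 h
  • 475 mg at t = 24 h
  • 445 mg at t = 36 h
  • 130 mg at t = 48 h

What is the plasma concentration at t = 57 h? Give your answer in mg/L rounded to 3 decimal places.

k = ln 2 / 13 = 0.05332 per h
Dose 1 (210 mg at t=0 h): 210·exp(−0.05332·57) = 10.054 mg/L
Dose 2 (290 mg at t=12 h): 290·exp(−0.05332·45) = 26.325 mg/L
Dose 3 (475 mg at t=24 h): 475·exp(−0.05332·33) = 81.760 mg/L
Dose 4 (445 mg at t=36 h): 445·exp(−0.05332·21) = 145.238 mg/L
Dose 5 (130 mg at t=48 h): 130·exp(−0.05332·9) = 80.452 mg/L
C(57) = 10.054 + 26.325 + 81.760 + 145.238 + 80.452 = 343.829 mg/L

343.829 mg/L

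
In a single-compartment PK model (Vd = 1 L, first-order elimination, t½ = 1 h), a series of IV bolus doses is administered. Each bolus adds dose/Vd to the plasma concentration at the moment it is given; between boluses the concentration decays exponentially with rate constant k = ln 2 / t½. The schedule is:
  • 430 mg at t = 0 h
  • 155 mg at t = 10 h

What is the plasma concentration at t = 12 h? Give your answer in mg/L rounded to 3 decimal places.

38.855 mg/L

k = ln 2 / 1 = 0.69315 per h
Dose 1 (430 mg at t=0 h): 430·exp(−0.69315·12) = 0.105 mg/L
Dose 2 (155 mg at t=10 h): 155·exp(−0.69315·2) = 38.750 mg/L
C(12) = 0.105 + 38.750 = 38.855 mg/L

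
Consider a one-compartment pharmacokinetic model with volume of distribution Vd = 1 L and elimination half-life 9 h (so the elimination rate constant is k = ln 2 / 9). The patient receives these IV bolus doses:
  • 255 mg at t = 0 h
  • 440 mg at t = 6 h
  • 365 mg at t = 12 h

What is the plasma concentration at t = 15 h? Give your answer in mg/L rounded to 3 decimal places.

k = ln 2 / 9 = 0.07702 per h
Dose 1 (255 mg at t=0 h): 255·exp(−0.07702·15) = 80.320 mg/L
Dose 2 (440 mg at t=6 h): 440·exp(−0.07702·9) = 220.000 mg/L
Dose 3 (365 mg at t=12 h): 365·exp(−0.07702·3) = 289.701 mg/L
C(15) = 80.320 + 220.000 + 289.701 = 590.021 mg/L

590.021 mg/L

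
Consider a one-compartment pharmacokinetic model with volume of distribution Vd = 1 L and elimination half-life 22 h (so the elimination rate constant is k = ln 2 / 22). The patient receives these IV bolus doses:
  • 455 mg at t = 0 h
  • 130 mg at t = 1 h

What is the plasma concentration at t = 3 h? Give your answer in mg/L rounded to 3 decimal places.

k = ln 2 / 22 = 0.03151 per h
Dose 1 (455 mg at t=0 h): 455·exp(−0.03151·3) = 413.963 mg/L
Dose 2 (130 mg at t=1 h): 130·exp(−0.03151·2) = 122.061 mg/L
C(3) = 413.963 + 122.061 = 536.024 mg/L

536.024 mg/L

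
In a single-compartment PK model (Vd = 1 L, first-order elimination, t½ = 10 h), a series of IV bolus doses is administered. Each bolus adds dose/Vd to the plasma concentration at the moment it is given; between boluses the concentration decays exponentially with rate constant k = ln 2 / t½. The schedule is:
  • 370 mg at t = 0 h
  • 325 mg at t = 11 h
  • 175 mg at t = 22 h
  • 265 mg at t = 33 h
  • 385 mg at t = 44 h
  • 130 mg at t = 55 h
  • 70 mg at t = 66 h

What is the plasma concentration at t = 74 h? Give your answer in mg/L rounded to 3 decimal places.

k = ln 2 / 10 = 0.06931 per h
Dose 1 (370 mg at t=0 h): 370·exp(−0.06931·74) = 2.191 mg/L
Dose 2 (325 mg at t=11 h): 325·exp(−0.06931·63) = 4.125 mg/L
Dose 3 (175 mg at t=22 h): 175·exp(−0.06931·52) = 4.761 mg/L
Dose 4 (265 mg at t=33 h): 265·exp(−0.06931·41) = 15.453 mg/L
Dose 5 (385 mg at t=44 h): 385·exp(−0.06931·30) = 48.125 mg/L
Dose 6 (130 mg at t=55 h): 130·exp(−0.06931·19) = 34.833 mg/L
Dose 7 (70 mg at t=66 h): 70·exp(−0.06931·8) = 40.204 mg/L
C(74) = 2.191 + 4.125 + 4.761 + 15.453 + 48.125 + 34.833 + 40.204 = 149.692 mg/L

149.692 mg/L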